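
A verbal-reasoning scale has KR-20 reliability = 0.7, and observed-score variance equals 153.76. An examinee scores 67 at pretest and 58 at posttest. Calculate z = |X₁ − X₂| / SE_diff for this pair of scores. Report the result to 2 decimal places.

0.94

SD = √153.76 = 12.4000
SEM = 12.4000 · √(1 − 0.7000) = 12.4000 · √0.3000 ≃ 12.4000 · 0.5477 ≃ 6.7918
Standard error of the difference = 6.7918·√2 ≃ 9.6050
z = |67 − 58| / 9.6050 = 9 / 9.6050 ≃ 0.9370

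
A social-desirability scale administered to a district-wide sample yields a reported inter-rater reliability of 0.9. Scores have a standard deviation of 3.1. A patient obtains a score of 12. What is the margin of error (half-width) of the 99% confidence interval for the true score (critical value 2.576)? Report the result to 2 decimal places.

2.53

SEM = 3.1000 × √(1 − 0.9000) = 3.1000 × √0.1000 ≃ 3.1000 × 0.3162 ≃ 0.9803
Margin = 2.576 × 0.9803 ≃ 2.5253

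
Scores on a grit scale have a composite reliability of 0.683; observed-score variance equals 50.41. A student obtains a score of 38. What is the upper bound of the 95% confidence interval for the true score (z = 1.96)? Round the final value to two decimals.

SD = √50.41 = 7.100
SEM = 7.100·√(1 − 0.683) ≈ 3.997
Margin = 1.96 · 3.997 ≈ 7.835
Upper limit = 38 + 7.835 ≈ 45.835

45.84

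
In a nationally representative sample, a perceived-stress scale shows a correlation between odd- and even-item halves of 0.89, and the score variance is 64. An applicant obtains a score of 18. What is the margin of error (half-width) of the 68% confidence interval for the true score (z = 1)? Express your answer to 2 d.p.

1.93

SD = √64 = 8.00000
Full-length reliability (Spearman-Brown) = 2(0.89)/(1+0.89) ≈ 0.94180
SEM = 8.00000 × √(1 − 0.94180) = 8.00000 × √0.05820 ≈ 8.00000 × 0.24125 ≈ 1.92999
Half-width = 1×1.92999 ≈ 1.92999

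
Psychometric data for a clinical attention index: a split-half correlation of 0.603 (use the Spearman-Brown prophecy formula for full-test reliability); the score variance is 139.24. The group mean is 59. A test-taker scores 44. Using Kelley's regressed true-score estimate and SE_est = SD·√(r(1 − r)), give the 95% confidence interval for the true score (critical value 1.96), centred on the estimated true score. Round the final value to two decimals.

SD = √139.24 = 11.8000
r_full = 2·0.603 / (1 + 0.603) ≈ 0.7523
Estimated true score = 0.7523*44 + (1 − 0.7523)*59 ≈ 47.7149
SE_est = 11.8000*√(0.7523*0.2477) ≈ 5.0935
95% CI: 47.7149 ± 9.9833 ≈ (37.7316, 57.6982)

[37.73, 57.70]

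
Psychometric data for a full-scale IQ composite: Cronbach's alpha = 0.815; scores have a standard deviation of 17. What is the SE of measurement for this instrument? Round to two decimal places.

7.31

SEM = 17.00000 * √(1 − 0.81500) = 17.00000 * √0.18500 ≈ 17.00000 * 0.43012 ≈ 7.31198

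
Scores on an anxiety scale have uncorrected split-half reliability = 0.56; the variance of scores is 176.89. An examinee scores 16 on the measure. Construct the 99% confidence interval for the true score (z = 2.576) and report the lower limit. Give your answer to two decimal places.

-2.20

σ = 176.89^(1/2) = 13.30000
Spearman-Brown: r = 2(0.56) / (1 + 0.56) = 1.12000 / 1.56000 ≈ 0.71795
SEM = 13.30000·√(1 − 0.71795) ≈ 7.06343
2.576 · SEM ≈ 18.19540
Lower limit = 16 − 18.19540 ≈ -2.19540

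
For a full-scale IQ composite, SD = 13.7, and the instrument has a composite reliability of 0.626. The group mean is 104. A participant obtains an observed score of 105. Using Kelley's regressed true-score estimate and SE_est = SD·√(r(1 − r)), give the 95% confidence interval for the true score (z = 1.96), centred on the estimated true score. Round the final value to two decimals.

Estimated true score = 0.626*105 + (1 − 0.626)*104 ≃ 104.626
SE_est = 13.700*√(0.626*0.374) ≃ 6.629
CI = 104.626 ± 1.96 * 6.629 → [91.633, 117.619]

[91.63, 117.62]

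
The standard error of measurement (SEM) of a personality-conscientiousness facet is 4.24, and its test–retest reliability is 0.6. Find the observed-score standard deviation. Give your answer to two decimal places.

σ = SEM·(1 − r)^(−1/2) ≈ 4.24·1.58114 ≈ 6.70403

6.70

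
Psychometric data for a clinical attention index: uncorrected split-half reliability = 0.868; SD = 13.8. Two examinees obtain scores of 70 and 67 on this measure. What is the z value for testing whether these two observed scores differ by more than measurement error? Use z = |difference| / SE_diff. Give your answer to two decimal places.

Full-length reliability (Spearman-Brown) = 2(0.868)/(1+0.868) ≃ 0.929
SEM = 13.800 · √(1 − 0.929) = 13.800 · √0.071 ≃ 13.800 · 0.266 ≃ 3.668
SE_diff = SEM · √2 ≃ 3.668 · 1.414 ≃ 5.188
z = |70 − 67| / 5.188 = 3 / 5.188 ≃ 0.578

0.58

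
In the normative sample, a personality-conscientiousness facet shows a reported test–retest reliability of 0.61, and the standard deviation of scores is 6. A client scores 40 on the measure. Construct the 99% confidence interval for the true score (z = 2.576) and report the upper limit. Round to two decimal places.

49.65

SEM = 6.000 × √(1 − 0.610) = 6.000 × √0.390 ≈ 6.000 × 0.624 ≈ 3.747
Half-width = 2.576×3.747 ≈ 9.652
Upper limit = 40 + 9.652 ≈ 49.652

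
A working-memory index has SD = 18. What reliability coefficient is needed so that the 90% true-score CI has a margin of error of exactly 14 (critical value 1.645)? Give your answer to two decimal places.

SEM needed = half-width / z = 14/1.645 ≈ 8.51064
r = 1 − (8.51064/18)² ≈ 1 − 0.22355 ≈ 0.77645

0.78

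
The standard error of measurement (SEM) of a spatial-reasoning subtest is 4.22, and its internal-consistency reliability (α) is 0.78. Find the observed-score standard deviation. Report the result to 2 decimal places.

9.00

SD = 4.22 / √(1 − 0.78) ≃ 8.9971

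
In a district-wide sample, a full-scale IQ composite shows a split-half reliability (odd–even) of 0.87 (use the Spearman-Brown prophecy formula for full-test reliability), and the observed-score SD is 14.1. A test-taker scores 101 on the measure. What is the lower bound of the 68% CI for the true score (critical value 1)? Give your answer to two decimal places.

97.28

r_full = 2·0.87 / (1 + 0.87) ≈ 0.930
SEM = 14.100*√(1 − 0.930) ≈ 3.718
Margin = 1 * 3.718 ≈ 3.718
Lower bound: 101 − 3.718 = 97.282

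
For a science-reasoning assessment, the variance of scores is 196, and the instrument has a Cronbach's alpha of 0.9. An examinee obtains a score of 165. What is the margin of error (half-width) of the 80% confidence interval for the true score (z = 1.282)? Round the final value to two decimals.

SD = √196 = 14.000
SEM = 14.000 * √(1 − 0.900) = 14.000 * √0.100 ≈ 14.000 * 0.316 ≈ 4.427
Half-width = 1.282*4.427 ≈ 5.676

5.68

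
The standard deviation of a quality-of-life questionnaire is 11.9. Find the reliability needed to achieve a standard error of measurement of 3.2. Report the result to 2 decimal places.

Required reliability = 1 − (SEM/SD)² = 1 − 0.0723 ≈ 0.9277

0.93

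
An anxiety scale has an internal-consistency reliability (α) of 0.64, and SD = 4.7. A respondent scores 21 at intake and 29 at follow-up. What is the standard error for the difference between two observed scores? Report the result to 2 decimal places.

3.99

SEM = 4.700·√(1 − 0.640) ≈ 2.820
Standard error of the difference = 2.820·√2 ≈ 3.988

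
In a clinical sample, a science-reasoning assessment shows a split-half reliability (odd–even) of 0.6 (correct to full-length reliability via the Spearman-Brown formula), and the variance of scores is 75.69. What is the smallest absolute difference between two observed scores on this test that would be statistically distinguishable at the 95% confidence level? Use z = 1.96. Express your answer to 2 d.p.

12.06

σ = 75.69^(1/2) = 8.70000
r_full = 2·0.6 / (1 + 0.6) ≈ 0.75000
SEM = 8.70000 · √(1 − 0.75000) = 8.70000 · √0.25000 ≈ 8.70000 · 0.50000 ≈ 4.35000
SE_diff = √2 · SEM ≈ 6.15183
Smallest detectable difference = 1.96·6.15183 ≈ 12.05758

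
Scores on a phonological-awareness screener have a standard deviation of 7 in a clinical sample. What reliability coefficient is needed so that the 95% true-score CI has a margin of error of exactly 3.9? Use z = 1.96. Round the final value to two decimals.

0.92

Required SEM = 3.9 / 1.96 ≈ 1.98980
r = 1 − (1.98980/7)² ≈ 1 − 0.08080 ≈ 0.91920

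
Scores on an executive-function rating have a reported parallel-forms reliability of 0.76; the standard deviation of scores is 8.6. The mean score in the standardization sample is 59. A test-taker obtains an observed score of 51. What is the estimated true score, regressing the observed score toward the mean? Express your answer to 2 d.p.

Estimated true score = 0.76000*51 + (1 − 0.76000)*59 ≃ 52.92000

52.92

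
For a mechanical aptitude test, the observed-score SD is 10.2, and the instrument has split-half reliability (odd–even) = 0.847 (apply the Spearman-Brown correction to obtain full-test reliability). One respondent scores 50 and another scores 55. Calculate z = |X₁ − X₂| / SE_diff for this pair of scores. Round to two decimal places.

Spearman-Brown: r = 2(0.847) / (1 + 0.847) = 1.6940 / 1.8470 ≈ 0.9172
SEM = 10.2000*√(1 − 0.9172) ≈ 2.9357
SE_diff = SEM * √2 ≈ 2.9357 * 1.4142 ≈ 4.1517
z = 5 / 4.1517 ≈ 1.2043

1.20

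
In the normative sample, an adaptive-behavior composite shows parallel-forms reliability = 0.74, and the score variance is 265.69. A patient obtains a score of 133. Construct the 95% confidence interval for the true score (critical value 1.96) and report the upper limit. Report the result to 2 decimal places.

149.29

SD = √265.69 ≈ 16.3000
SEM = 16.3000·√(1 − 0.7400) ≈ 8.3114
Margin = 1.96 · 8.3114 ≈ 16.2903
Upper bound: 133 + 16.2903 = 149.2903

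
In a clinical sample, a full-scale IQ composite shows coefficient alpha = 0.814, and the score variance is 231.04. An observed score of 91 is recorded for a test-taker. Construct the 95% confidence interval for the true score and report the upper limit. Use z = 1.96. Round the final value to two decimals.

103.85

σ = 231.04^(1/2) = 15.20000
SEM = 15.20000×√(1 − 0.81400) ≈ 6.55541
1.96 × SEM ≈ 12.84861
Upper bound: 91 + 12.84861 = 103.84861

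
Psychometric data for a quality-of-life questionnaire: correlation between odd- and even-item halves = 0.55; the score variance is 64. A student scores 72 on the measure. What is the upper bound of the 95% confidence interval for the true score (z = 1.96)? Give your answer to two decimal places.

80.45

SD = √64 ≈ 8.000
Full-length reliability (Spearman-Brown) = 2(0.55)/(1+0.55) ≈ 0.710
The standard error of measurement is 8.000×√(1 − 0.710) ≈ 8.000×0.539 ≈ 4.311.
Half-width = 1.96×4.311 ≈ 8.449
Upper bound: 72 + 8.449 = 80.449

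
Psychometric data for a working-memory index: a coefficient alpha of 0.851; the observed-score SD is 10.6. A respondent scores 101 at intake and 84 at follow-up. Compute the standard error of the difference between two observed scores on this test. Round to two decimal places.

SEM = 10.600 × √(1 − 0.851) = 10.600 × √0.149 ≃ 10.600 × 0.386 ≃ 4.092
Standard error of the difference = 4.092·√2 ≃ 5.786

5.79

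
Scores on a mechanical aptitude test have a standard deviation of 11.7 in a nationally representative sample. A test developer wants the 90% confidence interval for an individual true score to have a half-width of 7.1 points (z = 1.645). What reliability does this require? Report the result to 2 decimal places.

SEM needed = half-width / z = 7.1/1.645 ≃ 4.3161
r = 1 − (4.3161/11.7)² ≃ 1 − 0.1361 ≃ 0.8639

0.86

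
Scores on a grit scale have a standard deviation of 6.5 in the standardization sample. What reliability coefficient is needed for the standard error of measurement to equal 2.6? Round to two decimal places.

0.84

r = 1 − (2.6000/6.5)² ≈ 1 − 0.1600 ≈ 0.8400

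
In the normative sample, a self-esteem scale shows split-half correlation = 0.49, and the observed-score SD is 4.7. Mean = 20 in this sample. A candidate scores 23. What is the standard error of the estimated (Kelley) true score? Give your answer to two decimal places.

2.23

Spearman-Brown: r = 2(0.49) / (1 + 0.49) = 0.98000 / 1.49000 ≈ 0.65772
SE_est = 4.70000*√(0.65772*0.34228) ≈ 2.23002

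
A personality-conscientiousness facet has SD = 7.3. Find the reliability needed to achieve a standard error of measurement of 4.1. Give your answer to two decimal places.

0.68

r = 1 − (4.10000/7.3)² ≃ 1 − 0.31544 ≃ 0.68456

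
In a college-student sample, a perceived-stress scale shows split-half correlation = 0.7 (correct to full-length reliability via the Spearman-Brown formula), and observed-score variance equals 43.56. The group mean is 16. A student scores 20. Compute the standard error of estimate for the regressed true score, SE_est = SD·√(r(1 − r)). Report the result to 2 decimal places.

2.52

σ = 43.56^(1/2) = 6.6000
Full-length reliability (Spearman-Brown) = 2(0.7)/(1+0.7) ≃ 0.8235
SE_est = SD * √(r(1 − r)) = 6.6000 * √0.1453 ≃ 6.6000 * 0.3812 ≃ 2.5161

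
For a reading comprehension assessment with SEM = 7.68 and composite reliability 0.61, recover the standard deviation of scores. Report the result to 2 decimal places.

SD = 7.68 / √(1 − 0.61) ≃ 12.298

12.30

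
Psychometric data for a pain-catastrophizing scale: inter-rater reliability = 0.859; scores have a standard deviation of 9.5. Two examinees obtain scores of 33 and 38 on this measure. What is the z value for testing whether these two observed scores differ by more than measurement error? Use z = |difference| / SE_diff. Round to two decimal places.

SEM = 9.5000 * √(1 − 0.8590) = 9.5000 * √0.1410 ≈ 9.5000 * 0.3755 ≈ 3.5672
SE_diff = SEM * √2 ≈ 3.5672 * 1.4142 ≈ 5.0448
z = 5 / 5.0448 ≈ 0.9911

0.99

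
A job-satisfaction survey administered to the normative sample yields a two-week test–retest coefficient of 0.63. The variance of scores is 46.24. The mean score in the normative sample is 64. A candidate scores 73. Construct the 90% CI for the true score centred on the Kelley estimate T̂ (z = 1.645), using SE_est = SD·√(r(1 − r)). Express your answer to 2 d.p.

[64.27, 75.07]

SD = √46.24 = 6.8000
T̂ = r·X + (1 − r)·M = 0.6300×73 + 0.3700×64 = 45.9900 + 23.6800 ≈ 69.6700
SE_est = 6.8000·√[r(1 − r)] ≈ 3.2831
90% CI: 69.6700 ± 5.4006 ≈ (64.2694, 75.0706)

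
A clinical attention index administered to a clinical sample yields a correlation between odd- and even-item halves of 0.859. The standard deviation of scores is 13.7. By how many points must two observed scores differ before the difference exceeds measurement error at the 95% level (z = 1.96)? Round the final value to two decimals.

Full-length reliability (Spearman-Brown) = 2(0.859)/(1+0.859) ≈ 0.9242
The standard error of measurement is 13.7000·√(1 − 0.9242) ≈ 13.7000·0.2754 ≈ 3.7730.
SE_diff = √2 · SEM ≈ 5.3359
Smallest detectable difference = 1.96·5.3359 ≈ 10.4583

10.46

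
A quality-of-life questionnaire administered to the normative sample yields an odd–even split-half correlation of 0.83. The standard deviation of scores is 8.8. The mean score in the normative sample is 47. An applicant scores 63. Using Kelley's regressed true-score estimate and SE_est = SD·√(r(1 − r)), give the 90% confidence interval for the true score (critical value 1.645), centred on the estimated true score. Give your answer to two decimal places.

[57.31, 65.72]

r_full = 2·0.83 / (1 + 0.83) ≈ 0.907
Estimated true score = 0.907×63 + (1 − 0.907)×47 ≈ 61.514
SE_est = SD × √(r(1 − r)) = 8.800 × √0.084 ≈ 8.800 × 0.290 ≈ 2.555
90% CI: 61.514 ± 4.202 ≈ (57.311, 65.716)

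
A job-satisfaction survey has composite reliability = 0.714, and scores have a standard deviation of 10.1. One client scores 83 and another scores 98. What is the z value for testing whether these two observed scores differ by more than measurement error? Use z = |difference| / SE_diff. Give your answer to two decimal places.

1.96

The standard error of measurement is 10.100·√(1 − 0.714) ≈ 10.100·0.535 ≈ 5.401.
SE_diff = SEM · √2 ≈ 5.401 · 1.414 ≈ 7.639
z = |83 − 98| / 7.639 = 15 / 7.639 ≈ 1.964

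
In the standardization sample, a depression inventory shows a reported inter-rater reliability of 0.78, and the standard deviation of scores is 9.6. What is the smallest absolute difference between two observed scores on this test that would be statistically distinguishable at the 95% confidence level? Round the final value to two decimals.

12.48

SEM = 9.600 · √(1 − 0.780) = 9.600 · √0.220 ≈ 9.600 · 0.469 ≈ 4.503
SE_diff = SEM · √2 ≈ 4.503 · 1.414 ≈ 6.368
Minimum reliable difference = 1.96 · SE_diff ≈ 1.96 · 6.368 ≈ 12.481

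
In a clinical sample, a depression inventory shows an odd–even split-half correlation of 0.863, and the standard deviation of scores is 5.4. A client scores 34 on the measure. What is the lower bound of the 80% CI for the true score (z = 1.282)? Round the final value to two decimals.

32.12

Full-length reliability (Spearman-Brown) = 2(0.863)/(1+0.863) ≈ 0.9265
SEM = 5.4000*√(1 − 0.9265) ≈ 1.4644
Margin = 1.282 * 1.4644 ≈ 1.8773
Lower limit = 34 − 1.8773 ≈ 32.1227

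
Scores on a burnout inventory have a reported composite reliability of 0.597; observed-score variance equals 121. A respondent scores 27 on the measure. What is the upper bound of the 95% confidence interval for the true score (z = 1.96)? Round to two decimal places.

40.69

SD = √121 ≈ 11.000
The standard error of measurement is 11.000×√(1 − 0.597) ≈ 11.000×0.635 ≈ 6.983.
Margin = 1.96 × 6.983 ≈ 13.687
Upper bound: 27 + 13.687 = 40.687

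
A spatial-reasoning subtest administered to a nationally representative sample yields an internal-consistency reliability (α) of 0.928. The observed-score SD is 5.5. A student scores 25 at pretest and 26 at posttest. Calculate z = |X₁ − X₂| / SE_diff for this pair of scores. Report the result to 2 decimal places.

0.48

The standard error of measurement is 5.500×√(1 − 0.928) ≈ 5.500×0.268 ≈ 1.476.
Standard error of the difference = 1.476·√2 ≈ 2.087
z = |25 − 26| / 2.087 = 1 / 2.087 ≈ 0.479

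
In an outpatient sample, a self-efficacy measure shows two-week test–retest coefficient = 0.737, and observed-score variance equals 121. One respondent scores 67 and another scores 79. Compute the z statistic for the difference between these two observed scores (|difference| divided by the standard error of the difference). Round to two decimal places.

1.50

SD = √121 ≈ 11.000
SEM = 11.000 · √(1 − 0.737) = 11.000 · √0.263 ≈ 11.000 · 0.513 ≈ 5.641
SE_diff = √2 · SEM ≈ 7.978
z = |67 − 79| / 7.978 = 12 / 7.978 ≈ 1.504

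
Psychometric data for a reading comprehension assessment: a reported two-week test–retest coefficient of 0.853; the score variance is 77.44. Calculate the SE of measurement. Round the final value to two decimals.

SD = √77.44 ≈ 8.800
SEM = 8.800 × √(1 − 0.853) = 8.800 × √0.147 ≈ 8.800 × 0.383 ≈ 3.374

3.37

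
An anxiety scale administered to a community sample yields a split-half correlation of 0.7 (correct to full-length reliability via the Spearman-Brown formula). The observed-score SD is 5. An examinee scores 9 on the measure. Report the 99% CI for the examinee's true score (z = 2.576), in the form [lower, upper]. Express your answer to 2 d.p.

r_full = 2·0.7 / (1 + 0.7) ≃ 0.8235
SEM = 5.0000 · √(1 − 0.8235) = 5.0000 · √0.1765 ≃ 5.0000 · 0.4201 ≃ 2.1004
Half-width = 2.576·2.1004 ≃ 5.4107
CI = 9 ± 5.4107 → [3.5893, 14.4107]

[3.59, 14.41]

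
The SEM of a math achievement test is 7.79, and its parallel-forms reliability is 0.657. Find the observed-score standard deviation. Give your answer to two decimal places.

SD = 7.79 / √(1 − 0.657) ≈ 13.30119

13.30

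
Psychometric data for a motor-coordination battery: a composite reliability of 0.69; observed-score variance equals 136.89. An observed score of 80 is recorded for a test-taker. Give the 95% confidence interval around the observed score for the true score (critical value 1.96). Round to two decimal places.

SD = √136.89 ≈ 11.7000
SEM = 11.7000 · √(1 − 0.6900) = 11.7000 · √0.3100 ≈ 11.7000 · 0.5568 ≈ 6.5143
1.96 · SEM ≈ 12.7680
95% CI: 80 ± 12.7680 = [67.2320, 92.7680]

[67.23, 92.77]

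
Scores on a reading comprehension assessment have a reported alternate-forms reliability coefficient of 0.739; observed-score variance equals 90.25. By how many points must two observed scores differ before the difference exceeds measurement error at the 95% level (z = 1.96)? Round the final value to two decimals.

13.45

SD = √90.25 ≈ 9.50000
SEM = 9.50000 * √(1 − 0.73900) = 9.50000 * √0.26100 ≈ 9.50000 * 0.51088 ≈ 4.85338
SE_diff = SEM * √2 ≈ 4.85338 * 1.41421 ≈ 6.86371
Smallest detectable difference = 1.96*6.86371 ≈ 13.45287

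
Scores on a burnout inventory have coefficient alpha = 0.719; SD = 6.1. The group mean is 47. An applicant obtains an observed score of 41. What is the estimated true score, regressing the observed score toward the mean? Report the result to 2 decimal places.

T̂ = 0.719(41) + 0.281(47) ≈ 42.686

42.69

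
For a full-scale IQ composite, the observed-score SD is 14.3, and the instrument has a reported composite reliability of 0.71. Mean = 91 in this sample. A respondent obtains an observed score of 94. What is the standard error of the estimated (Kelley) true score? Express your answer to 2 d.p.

SE_est = 14.30000×√(0.71000×0.29000) ≈ 6.48880

6.49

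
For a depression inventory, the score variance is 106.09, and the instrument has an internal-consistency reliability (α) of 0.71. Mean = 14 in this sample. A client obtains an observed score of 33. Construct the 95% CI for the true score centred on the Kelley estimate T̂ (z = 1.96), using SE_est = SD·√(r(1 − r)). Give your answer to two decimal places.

σ = 106.09^(1/2) = 10.300
T̂ = 0.710(33) + 0.290(14) ≈ 27.490
SE_est = SD * √(r(1 − r)) = 10.300 * √0.206 ≈ 10.300 * 0.454 ≈ 4.674
CI = 27.490 ± 1.96 * 4.674 → [18.329, 36.651]

[18.33, 36.65]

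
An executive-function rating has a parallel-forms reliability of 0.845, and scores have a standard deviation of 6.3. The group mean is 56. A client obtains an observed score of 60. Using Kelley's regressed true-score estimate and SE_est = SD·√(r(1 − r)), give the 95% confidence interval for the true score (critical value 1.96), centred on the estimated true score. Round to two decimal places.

[54.91, 63.85]

T̂ = 0.845(60) + 0.155(56) ≃ 59.380
SE_est = 6.300·√[r(1 − r)] ≃ 2.280
95% CI: 59.380 ± 4.469 ≃ (54.911, 63.849)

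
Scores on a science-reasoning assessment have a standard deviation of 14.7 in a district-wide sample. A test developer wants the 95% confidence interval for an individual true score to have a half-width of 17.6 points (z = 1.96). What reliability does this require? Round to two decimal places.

SEM needed = half-width / z = 17.6/1.96 ≈ 8.97959
r = 1 − (SEM / SD)² = 1 − (8.97959 / 14.7)² ≈ 1 − 0.37315 ≈ 0.62685

0.63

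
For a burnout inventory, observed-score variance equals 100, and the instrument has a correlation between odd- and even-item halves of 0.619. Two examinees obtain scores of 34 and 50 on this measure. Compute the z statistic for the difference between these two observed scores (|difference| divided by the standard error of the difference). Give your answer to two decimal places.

2.33

SD = √100 = 10.00000
r_full = 2·0.619 / (1 + 0.619) ≃ 0.76467
The standard error of measurement is 10.00000*√(1 − 0.76467) ≃ 10.00000*0.48511 ≃ 4.85109.
SE_diff = √2 * SEM ≃ 6.86047
z = 16 / 6.86047 ≃ 2.33220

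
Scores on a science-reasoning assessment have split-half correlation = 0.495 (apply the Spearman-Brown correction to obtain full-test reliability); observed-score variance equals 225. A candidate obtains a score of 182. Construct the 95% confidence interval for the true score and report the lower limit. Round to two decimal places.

SD = √225 = 15.000
r_full = 2·0.495 / (1 + 0.495) ≈ 0.662
SEM = 15.000 × √(1 − 0.662) = 15.000 × √0.338 ≈ 15.000 × 0.581 ≈ 8.718
Margin = 1.96 × 8.718 ≈ 17.087
Lower limit = 182 − 17.087 ≈ 164.913

164.91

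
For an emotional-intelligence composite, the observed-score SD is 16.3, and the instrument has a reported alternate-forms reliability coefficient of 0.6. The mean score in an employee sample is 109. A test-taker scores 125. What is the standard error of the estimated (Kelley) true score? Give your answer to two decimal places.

SE_est = SD × √(r(1 − r)) = 16.3000 × √0.2400 ≃ 16.3000 × 0.4899 ≃ 7.9853

7.99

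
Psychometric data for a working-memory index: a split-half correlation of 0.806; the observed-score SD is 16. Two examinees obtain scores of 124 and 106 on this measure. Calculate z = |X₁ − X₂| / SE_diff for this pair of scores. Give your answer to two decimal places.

Spearman-Brown: r = 2(0.806) / (1 + 0.806) = 1.6120 / 1.8060 ≃ 0.8926
The standard error of measurement is 16.0000×√(1 − 0.8926) ≃ 16.0000×0.3277 ≃ 5.2440.
SE_diff = SEM × √2 ≃ 5.2440 × 1.4142 ≃ 7.4161
z = 18 / 7.4161 ≃ 2.4271

2.43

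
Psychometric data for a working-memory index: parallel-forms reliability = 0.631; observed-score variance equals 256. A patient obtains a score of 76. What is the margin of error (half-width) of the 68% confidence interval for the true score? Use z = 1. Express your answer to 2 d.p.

SD = √256 ≈ 16.000
SEM = 16.000×√(1 − 0.631) ≈ 9.719
Margin = 1 × 9.719 ≈ 9.719

9.72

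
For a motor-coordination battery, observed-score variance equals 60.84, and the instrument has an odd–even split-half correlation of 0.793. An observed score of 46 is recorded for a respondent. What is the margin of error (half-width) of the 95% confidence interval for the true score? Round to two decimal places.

SD = √60.84 ≃ 7.8000
Full-length reliability (Spearman-Brown) = 2(0.793)/(1+0.793) ≃ 0.8846
SEM = 7.8000 × √(1 − 0.8846) = 7.8000 × √0.1154 ≃ 7.8000 × 0.3398 ≃ 2.6503
Half-width = 1.96×2.6503 ≃ 5.1945

5.19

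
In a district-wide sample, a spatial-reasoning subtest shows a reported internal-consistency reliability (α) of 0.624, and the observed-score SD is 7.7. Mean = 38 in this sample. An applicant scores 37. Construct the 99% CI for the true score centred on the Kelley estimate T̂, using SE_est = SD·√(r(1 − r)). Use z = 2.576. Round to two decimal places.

T̂ = r·X + (1 − r)·M = 0.62400·37 + 0.37600·38 = 23.08800 + 14.28800 ≈ 37.37600
SE_est = 7.70000·√(0.62400·0.37600) ≈ 3.72973
CI = 37.37600 ± 2.576 · 3.72973 → [27.76823, 46.98377]

[27.77, 46.98]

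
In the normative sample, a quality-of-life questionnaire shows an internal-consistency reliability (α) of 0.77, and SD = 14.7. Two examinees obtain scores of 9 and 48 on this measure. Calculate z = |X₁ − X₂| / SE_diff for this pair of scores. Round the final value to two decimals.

The standard error of measurement is 14.7000×√(1 − 0.7700) ≈ 14.7000×0.4796 ≈ 7.0499.
Standard error of the difference = 7.0499·√2 ≈ 9.9700
z = 39 / 9.9700 ≈ 3.9117

3.91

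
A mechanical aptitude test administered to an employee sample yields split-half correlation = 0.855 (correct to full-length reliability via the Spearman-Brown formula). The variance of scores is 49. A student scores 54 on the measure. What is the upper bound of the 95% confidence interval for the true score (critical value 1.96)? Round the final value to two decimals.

σ = 49^(1/2) = 7.00000
Full-length reliability (Spearman-Brown) = 2(0.855)/(1+0.855) ≈ 0.92183
SEM = 7.00000 * √(1 − 0.92183) = 7.00000 * √0.07817 ≈ 7.00000 * 0.27958 ≈ 1.95709
Margin = 1.96 * 1.95709 ≈ 3.83589
Upper limit = 54 + 3.83589 ≈ 57.83589

57.84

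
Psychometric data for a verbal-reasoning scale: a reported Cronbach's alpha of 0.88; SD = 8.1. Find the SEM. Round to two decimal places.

2.81

SEM = 8.1000 × √(1 − 0.8800) = 8.1000 × √0.1200 ≃ 8.1000 × 0.3464 ≃ 2.8059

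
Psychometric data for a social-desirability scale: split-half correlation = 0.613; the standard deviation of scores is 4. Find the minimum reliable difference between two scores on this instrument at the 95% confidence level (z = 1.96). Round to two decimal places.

r_full = 2·0.613 / (1 + 0.613) ≈ 0.7601
SEM = 4.0000*√(1 − 0.7601) ≈ 1.9593
SE_diff = SEM * √2 ≈ 1.9593 * 1.4142 ≈ 2.7709
Smallest detectable difference = 1.96*2.7709 ≈ 5.4309

5.43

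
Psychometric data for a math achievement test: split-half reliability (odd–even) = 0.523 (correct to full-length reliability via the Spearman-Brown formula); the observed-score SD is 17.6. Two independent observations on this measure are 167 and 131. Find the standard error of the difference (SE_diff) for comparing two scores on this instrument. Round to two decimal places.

r_full = 2·0.523 / (1 + 0.523) ≈ 0.6868
The standard error of measurement is 17.6000*√(1 − 0.6868) ≈ 17.6000*0.5596 ≈ 9.8497.
SE_diff = SEM * √2 ≈ 9.8497 * 1.4142 ≈ 13.9295

13.93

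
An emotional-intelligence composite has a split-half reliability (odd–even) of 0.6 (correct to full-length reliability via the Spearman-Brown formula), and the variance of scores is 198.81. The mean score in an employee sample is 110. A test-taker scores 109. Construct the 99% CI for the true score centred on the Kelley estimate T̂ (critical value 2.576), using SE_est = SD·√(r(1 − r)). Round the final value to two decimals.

σ = 198.81^(1/2) = 14.1000
Spearman-Brown: r = 2(0.6) / (1 + 0.6) = 1.2000 / 1.6000 ≈ 0.7500
T̂ = 0.7500(109) + 0.2500(110) ≈ 109.2500
SE_est = SD * √(r(1 − r)) = 14.1000 * √0.1875 ≈ 14.1000 * 0.4330 ≈ 6.1055
CI = 109.2500 ± 2.576 * 6.1055 → [93.5223, 124.9777]

[93.52, 124.98]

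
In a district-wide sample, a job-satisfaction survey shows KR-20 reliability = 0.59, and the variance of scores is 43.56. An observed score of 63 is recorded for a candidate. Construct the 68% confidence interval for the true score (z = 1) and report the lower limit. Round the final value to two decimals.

SD = √43.56 = 6.600
The standard error of measurement is 6.600×√(1 − 0.590) ≈ 6.600×0.640 ≈ 4.226.
1 × SEM ≈ 4.226
Lower bound: 63 − 4.226 = 58.774

58.77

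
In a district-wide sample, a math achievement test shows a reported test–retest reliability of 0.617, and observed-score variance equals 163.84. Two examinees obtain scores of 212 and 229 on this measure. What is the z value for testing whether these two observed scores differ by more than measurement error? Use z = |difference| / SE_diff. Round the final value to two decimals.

SD = √163.84 ≈ 12.800
SEM = 12.800 · √(1 − 0.617) = 12.800 · √0.383 ≈ 12.800 · 0.619 ≈ 7.922
SE_diff = √2 · SEM ≈ 11.203
z = 17 / 11.203 ≈ 1.517

1.52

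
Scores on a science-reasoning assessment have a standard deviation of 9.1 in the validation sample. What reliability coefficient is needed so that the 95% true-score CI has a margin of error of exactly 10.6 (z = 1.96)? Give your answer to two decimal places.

0.65

SEM needed = half-width / z = 10.6/1.96 ≈ 5.4082
r = 1 − (5.4082/9.1)² ≈ 1 − 0.3532 ≈ 0.6468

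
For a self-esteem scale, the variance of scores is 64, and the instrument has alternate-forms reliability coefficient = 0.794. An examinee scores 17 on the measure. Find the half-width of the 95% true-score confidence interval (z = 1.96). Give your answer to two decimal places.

7.12

σ = 64^(1/2) = 8.000
SEM = 8.000 × √(1 − 0.794) = 8.000 × √0.206 ≃ 8.000 × 0.454 ≃ 3.631
Margin = 1.96 × 3.631 ≃ 7.117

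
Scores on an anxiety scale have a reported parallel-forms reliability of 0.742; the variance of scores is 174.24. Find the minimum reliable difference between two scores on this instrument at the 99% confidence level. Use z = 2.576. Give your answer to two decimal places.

SD = √174.24 = 13.200
SEM = 13.200×√(1 − 0.742) ≃ 6.705
Standard error of the difference = 6.705·√2 ≃ 9.482
Minimum reliable difference = 2.576 × SE_diff ≃ 2.576 × 9.482 ≃ 24.426

24.43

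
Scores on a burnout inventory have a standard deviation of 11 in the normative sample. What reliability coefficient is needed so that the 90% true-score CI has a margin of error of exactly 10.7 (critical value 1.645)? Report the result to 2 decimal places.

Required SEM = 10.7 / 1.645 ≈ 6.5046
Required reliability = 1 − (SEM/SD)² = 1 − 0.3497 ≈ 0.6503

0.65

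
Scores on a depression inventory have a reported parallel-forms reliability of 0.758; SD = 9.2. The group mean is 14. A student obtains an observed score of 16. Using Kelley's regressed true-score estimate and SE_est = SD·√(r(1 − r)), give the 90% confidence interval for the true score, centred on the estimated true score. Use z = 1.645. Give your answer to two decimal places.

Estimated true score = 0.75800*16 + (1 − 0.75800)*14 ≈ 15.51600
SE_est = SD * √(r(1 − r)) = 9.20000 * √0.18344 ≈ 9.20000 * 0.42829 ≈ 3.94031
90% CI: 15.51600 ± 6.48181 ≈ (9.03419, 21.99781)

[9.03, 22.00]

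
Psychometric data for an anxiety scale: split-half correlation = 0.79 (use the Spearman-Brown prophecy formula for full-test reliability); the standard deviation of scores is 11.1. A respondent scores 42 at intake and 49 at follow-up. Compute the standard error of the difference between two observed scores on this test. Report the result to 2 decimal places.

5.38

Spearman-Brown: r = 2(0.79) / (1 + 0.79) = 1.58000 / 1.79000 ≃ 0.88268
The standard error of measurement is 11.10000×√(1 − 0.88268) ≃ 11.10000×0.34252 ≃ 3.80195.
Standard error of the difference = 3.80195·√2 ≃ 5.37677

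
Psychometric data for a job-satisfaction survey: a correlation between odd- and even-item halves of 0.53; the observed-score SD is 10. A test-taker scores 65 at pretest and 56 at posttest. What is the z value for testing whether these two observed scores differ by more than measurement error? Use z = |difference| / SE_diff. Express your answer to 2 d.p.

1.15

Spearman-Brown: r = 2(0.53) / (1 + 0.53) = 1.06000 / 1.53000 ≃ 0.69281
The standard error of measurement is 10.00000·√(1 − 0.69281) ≃ 10.00000·0.55425 ≃ 5.54247.
Standard error of the difference = 5.54247·√2 ≃ 7.83823
z = |65 − 56| / 7.83823 = 9 / 7.83823 ≃ 1.14822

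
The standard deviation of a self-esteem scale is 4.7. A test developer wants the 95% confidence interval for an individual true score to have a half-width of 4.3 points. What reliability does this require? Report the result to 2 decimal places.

Required SEM = 4.3 / 1.96 ≈ 2.1939
r = 1 − (SEM / SD)² = 1 − (2.1939 / 4.7)² ≈ 1 − 0.2179 ≈ 0.7821

0.78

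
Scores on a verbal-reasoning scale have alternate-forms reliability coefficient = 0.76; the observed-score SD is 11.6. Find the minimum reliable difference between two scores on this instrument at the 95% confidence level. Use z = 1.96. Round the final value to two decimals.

SEM = 11.6000·√(1 − 0.7600) ≈ 5.6828
SE_diff = SEM · √2 ≈ 5.6828 · 1.4142 ≈ 8.0367
Smallest detectable difference = 1.96·8.0367 ≈ 15.7520

15.75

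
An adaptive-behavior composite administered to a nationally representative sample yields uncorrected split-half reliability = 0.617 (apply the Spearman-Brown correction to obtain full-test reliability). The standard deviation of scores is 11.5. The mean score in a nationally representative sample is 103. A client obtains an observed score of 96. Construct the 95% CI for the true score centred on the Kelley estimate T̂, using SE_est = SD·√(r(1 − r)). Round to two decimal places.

Spearman-Brown: r = 2(0.617) / (1 + 0.617) = 1.234 / 1.617 ≈ 0.763
T̂ = r·X + (1 − r)·M = 0.763*96 + 0.237*103 ≈ 73.262 + 24.396 ≈ 97.658
SE_est = SD * √(r(1 − r)) = 11.500 * √0.181 ≈ 11.500 * 0.425 ≈ 4.889
95% CI: 97.658 ± 9.583 ≈ (88.075, 107.241)

[88.08, 107.24]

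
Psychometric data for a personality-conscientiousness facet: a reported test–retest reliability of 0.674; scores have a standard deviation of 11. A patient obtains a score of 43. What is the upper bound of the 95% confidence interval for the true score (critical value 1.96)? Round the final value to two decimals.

55.31

SEM = 11.000 × √(1 − 0.674) = 11.000 × √0.326 ≈ 11.000 × 0.571 ≈ 6.281
Half-width = 1.96×6.281 ≈ 12.310
Upper bound: 43 + 12.310 = 55.310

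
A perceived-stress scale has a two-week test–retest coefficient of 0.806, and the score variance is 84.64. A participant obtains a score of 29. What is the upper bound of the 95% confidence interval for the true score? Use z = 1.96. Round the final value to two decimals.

σ = 84.64^(1/2) = 9.20000
SEM = 9.20000 * √(1 − 0.80600) = 9.20000 * √0.19400 ≈ 9.20000 * 0.44045 ≈ 4.05218
Half-width = 1.96*4.05218 ≈ 7.94227
Upper limit = 29 + 7.94227 ≈ 36.94227

36.94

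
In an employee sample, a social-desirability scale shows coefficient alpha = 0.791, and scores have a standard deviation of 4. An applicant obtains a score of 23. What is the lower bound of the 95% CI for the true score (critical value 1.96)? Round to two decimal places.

19.42

SEM = 4.0000 · √(1 − 0.7910) = 4.0000 · √0.2090 ≈ 4.0000 · 0.4572 ≈ 1.8287
Half-width = 1.96·1.8287 ≈ 3.5842
Lower bound: 23 − 3.5842 = 19.4158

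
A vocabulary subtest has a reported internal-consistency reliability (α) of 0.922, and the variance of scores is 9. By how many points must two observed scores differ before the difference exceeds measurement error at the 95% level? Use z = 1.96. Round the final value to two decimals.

2.32

SD = √9 = 3.0000
The standard error of measurement is 3.0000×√(1 − 0.9220) ≃ 3.0000×0.2793 ≃ 0.8379.
Standard error of the difference = 0.8379·√2 ≃ 1.1849
Smallest detectable difference = 1.96×1.1849 ≃ 2.3224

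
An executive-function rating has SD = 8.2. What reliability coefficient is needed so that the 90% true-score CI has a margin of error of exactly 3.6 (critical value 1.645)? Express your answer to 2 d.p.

0.93

SEM needed = half-width / z = 3.6/1.645 ≃ 2.188
r = 1 − (2.188/8.2)² ≃ 1 − 0.071 ≃ 0.929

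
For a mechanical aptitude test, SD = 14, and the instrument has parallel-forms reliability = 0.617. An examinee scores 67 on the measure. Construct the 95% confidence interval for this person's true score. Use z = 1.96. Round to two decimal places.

The standard error of measurement is 14.0000×√(1 − 0.6170) ≈ 14.0000×0.6189 ≈ 8.6642.
1.96 × SEM ≈ 16.9818
Interval: (50.0182, 83.9818)

[50.02, 83.98]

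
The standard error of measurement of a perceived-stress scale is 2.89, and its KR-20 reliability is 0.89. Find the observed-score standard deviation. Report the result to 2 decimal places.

8.71

SD = 2.89 / √(1 − 0.89) ≈ 8.7137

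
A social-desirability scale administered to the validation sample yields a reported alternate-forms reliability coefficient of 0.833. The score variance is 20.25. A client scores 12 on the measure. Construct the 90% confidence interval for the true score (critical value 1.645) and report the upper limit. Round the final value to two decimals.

σ = 20.25^(1/2) = 4.5000
The standard error of measurement is 4.5000×√(1 − 0.8330) ≈ 4.5000×0.4087 ≈ 1.8390.
Half-width = 1.645×1.8390 ≈ 3.0251
Upper limit = 12 + 3.0251 ≈ 15.0251

15.03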